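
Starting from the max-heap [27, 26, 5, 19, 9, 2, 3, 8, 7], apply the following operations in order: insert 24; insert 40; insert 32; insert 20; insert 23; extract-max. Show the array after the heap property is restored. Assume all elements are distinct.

insert 24:
  append 24 at index 9 → [27, 26, 5, 19, 9, 2, 3, 8, 7, 24]
  24 > parent 9 at index 4, swap → [27, 26, 5, 19, 24, 2, 3, 8, 7, 9]
insert 40:
  append 40 at index 10 → [27, 26, 5, 19, 24, 2, 3, 8, 7, 9, 40]
  40 > parent 24 at index 4, swap → [27, 26, 5, 19, 40, 2, 3, 8, 7, 9, 24]
  40 > parent 26 at index 1, swap → [27, 40, 5, 19, 26, 2, 3, 8, 7, 9, 24]
  40 > parent 27 at index 0, swap → [40, 27, 5, 19, 26, 2, 3, 8, 7, 9, 24]
insert 32:
  append 32 at index 11 → [40, 27, 5, 19, 26, 2, 3, 8, 7, 9, 24, 32]
  32 > parent 2 at index 5, swap → [40, 27, 5, 19, 26, 32, 3, 8, 7, 9, 24, 2]
  32 > parent 5 at index 2, swap → [40, 27, 32, 19, 26, 5, 3, 8, 7, 9, 24, 2]
insert 20:
  append 20 at index 12 → [40, 27, 32, 19, 26, 5, 3, 8, 7, 9, 24, 2, 20]
  20 > parent 5 at index 5, swap → [40, 27, 32, 19, 26, 20, 3, 8, 7, 9, 24, 2, 5]
insert 23:
  append 23 at index 13 → [40, 27, 32, 19, 26, 20, 3, 8, 7, 9, 24, 2, 5, 23]
  23 > parent 3 at index 6, swap → [40, 27, 32, 19, 26, 20, 23, 8, 7, 9, 24, 2, 5, 3]
extract-max → returns 40:
  remove root 40; move last element 3 to root → [3, 27, 32, 19, 26, 20, 23, 8, 7, 9, 24, 2, 5]
  3 vs larger child 32 at index 2, swap → [32, 27, 3, 19, 26, 20, 23, 8, 7, 9, 24, 2, 5]
  3 vs larger child 23 at index 6, swap → [32, 27, 23, 19, 26, 20, 3, 8, 7, 9, 24, 2, 5]

[32, 27, 23, 19, 26, 20, 3, 8, 7, 9, 24, 2, 5]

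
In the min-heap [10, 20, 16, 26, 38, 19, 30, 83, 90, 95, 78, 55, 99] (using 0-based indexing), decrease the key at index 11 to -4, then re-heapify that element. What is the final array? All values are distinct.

[-4, 20, 10, 26, 38, 16, 30, 83, 90, 95, 78, 19, 99]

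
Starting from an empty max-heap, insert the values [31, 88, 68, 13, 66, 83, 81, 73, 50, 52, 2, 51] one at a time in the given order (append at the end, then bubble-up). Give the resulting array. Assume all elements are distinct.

[88, 73, 83, 66, 52, 68, 81, 13, 50, 31, 2, 51]

Insert 31:
  append 31 at index 0 → [31] (no swap needed)
Insert 88:
  append 88 at index 1 → [31, 88]
  88 > parent 31 at index 0, swap → [88, 31]
Insert 68:
  append 68 at index 2 → [88, 31, 68] (no swap needed)
Insert 13:
  append 13 at index 3 → [88, 31, 68, 13] (no swap needed)
Insert 66:
  append 66 at index 4 → [88, 31, 68, 13, 66]
  66 > parent 31 at index 1, swap → [88, 66, 68, 13, 31]
Insert 83:
  append 83 at index 5 → [88, 66, 68, 13, 31, 83]
  83 > parent 68 at index 2, swap → [88, 66, 83, 13, 31, 68]
Insert 81:
  append 81 at index 6 → [88, 66, 83, 13, 31, 68, 81] (no swap needed)
Insert 73:
  append 73 at index 7 → [88, 66, 83, 13, 31, 68, 81, 73]
  73 > parent 13 at index 3, swap → [88, 66, 83, 73, 31, 68, 81, 13]
  73 > parent 66 at index 1, swap → [88, 73, 83, 66, 31, 68, 81, 13]
Insert 50:
  append 50 at index 8 → [88, 73, 83, 66, 31, 68, 81, 13, 50] (no swap needed)
Insert 52:
  append 52 at index 9 → [88, 73, 83, 66, 31, 68, 81, 13, 50, 52]
  52 > parent 31 at index 4, swap → [88, 73, 83, 66, 52, 68, 81, 13, 50, 31]
Insert 2:
  append 2 at index 10 → [88, 73, 83, 66, 52, 68, 81, 13, 50, 31, 2] (no swap needed)
Insert 51:
  append 51 at index 11 → [88, 73, 83, 66, 52, 68, 81, 13, 50, 31, 2, 51] (no swap needed)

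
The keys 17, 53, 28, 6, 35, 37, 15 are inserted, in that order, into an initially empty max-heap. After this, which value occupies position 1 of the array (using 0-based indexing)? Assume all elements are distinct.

Insert 17:
  append 17 at index 0 → [17] (no swap needed)
Insert 53:
  append 53 at index 1 → [17, 53]
  53 > parent 17 at index 0, swap → [53, 17]
Insert 28:
  append 28 at index 2 → [53, 17, 28] (no swap needed)
Insert 6:
  append 6 at index 3 → [53, 17, 28, 6] (no swap needed)
Insert 35:
  append 35 at index 4 → [53, 17, 28, 6, 35]
  35 > parent 17 at index 1, swap → [53, 35, 28, 6, 17]
Insert 37:
  append 37 at index 5 → [53, 35, 28, 6, 17, 37]
  37 > parent 28 at index 2, swap → [53, 35, 37, 6, 17, 28]
Insert 15:
  append 15 at index 6 → [53, 35, 37, 6, 17, 28, 15] (no swap needed)
resulting array: [53, 35, 37, 6, 17, 28, 15]

35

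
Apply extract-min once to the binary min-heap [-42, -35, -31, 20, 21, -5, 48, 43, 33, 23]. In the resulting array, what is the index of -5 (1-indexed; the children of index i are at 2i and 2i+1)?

6

remove root -42; move last element 23 to root → [23, -35, -31, 20, 21, -5, 48, 43, 33]
23 vs smaller child -35 at index 2, swap → [-35, 23, -31, 20, 21, -5, 48, 43, 33]
23 vs smaller child 20 at index 4, swap → [-35, 20, -31, 23, 21, -5, 48, 43, 33]
resulting array: [-35, 20, -31, 23, 21, -5, 48, 43, 33]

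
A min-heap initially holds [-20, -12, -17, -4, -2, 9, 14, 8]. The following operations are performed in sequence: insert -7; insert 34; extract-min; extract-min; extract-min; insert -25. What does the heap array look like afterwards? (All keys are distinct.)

[-25, -7, 9, -4, -2, 34, 14, 8]

insert -7:
  append -7 at index 8 → [-20, -12, -17, -4, -2, 9, 14, 8, -7]
  -7 < parent -4 at index 3, swap → [-20, -12, -17, -7, -2, 9, 14, 8, -4]
insert 34:
  append 34 at index 9 → [-20, -12, -17, -7, -2, 9, 14, 8, -4, 34] (no swap needed)
extract-min → returns -20:
  remove root -20; move last element 34 to root → [34, -12, -17, -7, -2, 9, 14, 8, -4]
  34 vs smaller child -17 at index 2, swap → [-17, -12, 34, -7, -2, 9, 14, 8, -4]
  34 vs smaller child 9 at index 5, swap → [-17, -12, 9, -7, -2, 34, 14, 8, -4]
extract-min → returns -17:
  remove root -17; move last element -4 to root → [-4, -12, 9, -7, -2, 34, 14, 8]
  -4 vs smaller child -12 at index 1, swap → [-12, -4, 9, -7, -2, 34, 14, 8]
  -4 vs smaller child -7 at index 3, swap → [-12, -7, 9, -4, -2, 34, 14, 8]
extract-min → returns -12:
  remove root -12; move last element 8 to root → [8, -7, 9, -4, -2, 34, 14]
  8 vs smaller child -7 at index 1, swap → [-7, 8, 9, -4, -2, 34, 14]
  8 vs smaller child -4 at index 3, swap → [-7, -4, 9, 8, -2, 34, 14]
insert -25:
  append -25 at index 7 → [-7, -4, 9, 8, -2, 34, 14, -25]
  -25 < parent 8 at index 3, swap → [-7, -4, 9, -25, -2, 34, 14, 8]
  -25 < parent -4 at index 1, swap → [-7, -25, 9, -4, -2, 34, 14, 8]
  -25 < parent -7 at index 0, swap → [-25, -7, 9, -4, -2, 34, 14, 8]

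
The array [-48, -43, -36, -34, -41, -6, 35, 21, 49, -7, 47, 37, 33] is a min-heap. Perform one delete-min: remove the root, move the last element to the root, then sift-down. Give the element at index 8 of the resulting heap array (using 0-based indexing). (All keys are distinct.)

remove root -48; move last element 33 to root → [33, -43, -36, -34, -41, -6, 35, 21, 49, -7, 47, 37]
33 vs smaller child -43 at index 1, swap → [-43, 33, -36, -34, -41, -6, 35, 21, 49, -7, 47, 37]
33 vs smaller child -41 at index 4, swap → [-43, -41, -36, -34, 33, -6, 35, 21, 49, -7, 47, 37]
33 vs smaller child -7 at index 9, swap → [-43, -41, -36, -34, -7, -6, 35, 21, 49, 33, 47, 37]
resulting array: [-43, -41, -36, -34, -7, -6, 35, 21, 49, 33, 47, 37]

49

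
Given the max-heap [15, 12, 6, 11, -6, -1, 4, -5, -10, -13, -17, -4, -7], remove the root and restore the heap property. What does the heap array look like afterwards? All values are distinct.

remove root 15; move last element -7 to root → [-7, 12, 6, 11, -6, -1, 4, -5, -10, -13, -17, -4]
-7 vs larger child 12 at index 1, swap → [12, -7, 6, 11, -6, -1, 4, -5, -10, -13, -17, -4]
-7 vs larger child 11 at index 3, swap → [12, 11, 6, -7, -6, -1, 4, -5, -10, -13, -17, -4]
-7 vs larger child -5 at index 7, swap → [12, 11, 6, -5, -6, -1, 4, -7, -10, -13, -17, -4]

[12, 11, 6, -5, -6, -1, 4, -7, -10, -13, -17, -4]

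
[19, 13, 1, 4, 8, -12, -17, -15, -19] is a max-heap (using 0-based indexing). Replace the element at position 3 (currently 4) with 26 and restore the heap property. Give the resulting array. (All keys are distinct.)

[26, 19, 1, 13, 8, -12, -17, -15, -19]

set index 3 from 4 to 26 → [19, 13, 1, 26, 8, -12, -17, -15, -19]
26 > parent 13 at index 1, swap → [19, 26, 1, 13, 8, -12, -17, -15, -19]
26 > parent 19 at index 0, swap → [26, 19, 1, 13, 8, -12, -17, -15, -19]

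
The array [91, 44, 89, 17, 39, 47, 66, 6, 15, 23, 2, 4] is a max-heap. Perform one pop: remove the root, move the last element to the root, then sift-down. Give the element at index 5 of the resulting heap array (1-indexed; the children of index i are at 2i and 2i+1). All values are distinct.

39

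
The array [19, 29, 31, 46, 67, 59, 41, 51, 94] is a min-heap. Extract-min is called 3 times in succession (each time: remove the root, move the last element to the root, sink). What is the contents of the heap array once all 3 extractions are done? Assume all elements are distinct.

[41, 46, 59, 51, 67, 94]

extract-min #1 returns 19:
  remove root 19; move last element 94 to root → [94, 29, 31, 46, 67, 59, 41, 51]
  94 vs smaller child 29 at index 1, swap → [29, 94, 31, 46, 67, 59, 41, 51]
  94 vs smaller child 46 at index 3, swap → [29, 46, 31, 94, 67, 59, 41, 51]
  94 vs only child 51 at index 7, swap → [29, 46, 31, 51, 67, 59, 41, 94]
extract-min #2 returns 29:
  remove root 29; move last element 94 to root → [94, 46, 31, 51, 67, 59, 41]
  94 vs smaller child 31 at index 2, swap → [31, 46, 94, 51, 67, 59, 41]
  94 vs smaller child 41 at index 6, swap → [31, 46, 41, 51, 67, 59, 94]
extract-min #3 returns 31:
  remove root 31; move last element 94 to root → [94, 46, 41, 51, 67, 59]
  94 vs smaller child 41 at index 2, swap → [41, 46, 94, 51, 67, 59]
  94 vs only child 59 at index 5, swap → [41, 46, 59, 51, 67, 94]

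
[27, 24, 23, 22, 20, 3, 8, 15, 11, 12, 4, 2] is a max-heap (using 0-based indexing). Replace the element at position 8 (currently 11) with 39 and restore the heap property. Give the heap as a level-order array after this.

[39, 27, 23, 24, 20, 3, 8, 15, 22, 12, 4, 2]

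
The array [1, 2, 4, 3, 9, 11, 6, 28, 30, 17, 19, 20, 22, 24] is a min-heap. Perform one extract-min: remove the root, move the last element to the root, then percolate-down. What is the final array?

[2, 3, 4, 24, 9, 11, 6, 28, 30, 17, 19, 20, 22]

remove root 1; move last element 24 to root → [24, 2, 4, 3, 9, 11, 6, 28, 30, 17, 19, 20, 22]
24 vs smaller child 2 at index 1, swap → [2, 24, 4, 3, 9, 11, 6, 28, 30, 17, 19, 20, 22]
24 vs smaller child 3 at index 3, swap → [2, 3, 4, 24, 9, 11, 6, 28, 30, 17, 19, 20, 22]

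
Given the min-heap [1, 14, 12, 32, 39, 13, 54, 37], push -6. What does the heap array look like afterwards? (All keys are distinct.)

[-6, 1, 12, 14, 39, 13, 54, 37, 32]

append -6 at index 8 → [1, 14, 12, 32, 39, 13, 54, 37, -6]
-6 < parent 32 at index 3, swap → [1, 14, 12, -6, 39, 13, 54, 37, 32]
-6 < parent 14 at index 1, swap → [1, -6, 12, 14, 39, 13, 54, 37, 32]
-6 < parent 1 at index 0, swap → [-6, 1, 12, 14, 39, 13, 54, 37, 32]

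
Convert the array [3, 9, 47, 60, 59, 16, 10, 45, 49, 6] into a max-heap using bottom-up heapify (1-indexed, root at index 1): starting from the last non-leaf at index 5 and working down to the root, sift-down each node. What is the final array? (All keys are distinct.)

[60, 59, 47, 49, 6, 16, 10, 45, 9, 3]

sift down from index 5: already satisfies heap property
sift down from index 4: already satisfies heap property
sift down from index 3: already satisfies heap property
sift down from index 2:
  9 vs larger child 60 at index 4, swap → [3, 60, 47, 9, 59, 16, 10, 45, 49, 6]
  9 vs larger child 49 at index 9, swap → [3, 60, 47, 49, 59, 16, 10, 45, 9, 6]
sift down from index 1:
  3 vs larger child 60 at index 2, swap → [60, 3, 47, 49, 59, 16, 10, 45, 9, 6]
  3 vs larger child 59 at index 5, swap → [60, 59, 47, 49, 3, 16, 10, 45, 9, 6]
  3 vs only child 6 at index 10, swap → [60, 59, 47, 49, 6, 16, 10, 45, 9, 3]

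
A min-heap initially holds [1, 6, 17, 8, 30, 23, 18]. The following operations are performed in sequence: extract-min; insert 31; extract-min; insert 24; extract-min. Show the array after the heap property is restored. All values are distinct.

extract-min → returns 1:
  remove root 1; move last element 18 to root → [18, 6, 17, 8, 30, 23]
  18 vs smaller child 6 at index 1, swap → [6, 18, 17, 8, 30, 23]
  18 vs smaller child 8 at index 3, swap → [6, 8, 17, 18, 30, 23]
insert 31:
  append 31 at index 6 → [6, 8, 17, 18, 30, 23, 31] (no swap needed)
extract-min → returns 6:
  remove root 6; move last element 31 to root → [31, 8, 17, 18, 30, 23]
  31 vs smaller child 8 at index 1, swap → [8, 31, 17, 18, 30, 23]
  31 vs smaller child 18 at index 3, swap → [8, 18, 17, 31, 30, 23]
insert 24:
  append 24 at index 6 → [8, 18, 17, 31, 30, 23, 24] (no swap needed)
extract-min → returns 8:
  remove root 8; move last element 24 to root → [24, 18, 17, 31, 30, 23]
  24 vs smaller child 17 at index 2, swap → [17, 18, 24, 31, 30, 23]
  24 vs only child 23 at index 5, swap → [17, 18, 23, 31, 30, 24]

[17, 18, 23, 31, 30, 24]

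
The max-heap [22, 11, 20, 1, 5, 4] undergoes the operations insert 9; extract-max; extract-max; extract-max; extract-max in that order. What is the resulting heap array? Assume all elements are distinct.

[5, 1, 4]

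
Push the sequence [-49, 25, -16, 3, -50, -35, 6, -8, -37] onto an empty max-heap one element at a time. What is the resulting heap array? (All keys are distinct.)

Insert -49:
  append -49 at index 0 → [-49] (no swap needed)
Insert 25:
  append 25 at index 1 → [-49, 25]
  25 > parent -49 at index 0, swap → [25, -49]
Insert -16:
  append -16 at index 2 → [25, -49, -16] (no swap needed)
Insert 3:
  append 3 at index 3 → [25, -49, -16, 3]
  3 > parent -49 at index 1, swap → [25, 3, -16, -49]
Insert -50:
  append -50 at index 4 → [25, 3, -16, -49, -50] (no swap needed)
Insert -35:
  append -35 at index 5 → [25, 3, -16, -49, -50, -35] (no swap needed)
Insert 6:
  append 6 at index 6 → [25, 3, -16, -49, -50, -35, 6]
  6 > parent -16 at index 2, swap → [25, 3, 6, -49, -50, -35, -16]
Insert -8:
  append -8 at index 7 → [25, 3, 6, -49, -50, -35, -16, -8]
  -8 > parent -49 at index 3, swap → [25, 3, 6, -8, -50, -35, -16, -49]
Insert -37:
  append -37 at index 8 → [25, 3, 6, -8, -50, -35, -16, -49, -37] (no swap needed)

[25, 3, 6, -8, -50, -35, -16, -49, -37]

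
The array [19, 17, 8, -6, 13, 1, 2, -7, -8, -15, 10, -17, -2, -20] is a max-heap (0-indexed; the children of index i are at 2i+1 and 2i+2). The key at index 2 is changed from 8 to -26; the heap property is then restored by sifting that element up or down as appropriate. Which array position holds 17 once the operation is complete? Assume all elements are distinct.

1

set index 2 from 8 to -26 → [19, 17, -26, -6, 13, 1, 2, -7, -8, -15, 10, -17, -2, -20]
-26 vs larger child 2 at index 6, swap → [19, 17, 2, -6, 13, 1, -26, -7, -8, -15, 10, -17, -2, -20]
-26 vs only child -20 at index 13, swap → [19, 17, 2, -6, 13, 1, -20, -7, -8, -15, 10, -17, -2, -26]
resulting array: [19, 17, 2, -6, 13, 1, -20, -7, -8, -15, 10, -17, -2, -26]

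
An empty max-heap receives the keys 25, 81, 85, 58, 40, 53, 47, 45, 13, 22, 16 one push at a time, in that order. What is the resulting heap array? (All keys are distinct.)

[85, 58, 81, 45, 40, 53, 47, 25, 13, 22, 16]

Insert 25:
  append 25 at index 0 → [25] (no swap needed)
Insert 81:
  append 81 at index 1 → [25, 81]
  81 > parent 25 at index 0, swap → [81, 25]
Insert 85:
  append 85 at index 2 → [81, 25, 85]
  85 > parent 81 at index 0, swap → [85, 25, 81]
Insert 58:
  append 58 at index 3 → [85, 25, 81, 58]
  58 > parent 25 at index 1, swap → [85, 58, 81, 25]
Insert 40:
  append 40 at index 4 → [85, 58, 81, 25, 40] (no swap needed)
Insert 53:
  append 53 at index 5 → [85, 58, 81, 25, 40, 53] (no swap needed)
Insert 47:
  append 47 at index 6 → [85, 58, 81, 25, 40, 53, 47] (no swap needed)
Insert 45:
  append 45 at index 7 → [85, 58, 81, 25, 40, 53, 47, 45]
  45 > parent 25 at index 3, swap → [85, 58, 81, 45, 40, 53, 47, 25]
Insert 13:
  append 13 at index 8 → [85, 58, 81, 45, 40, 53, 47, 25, 13] (no swap needed)
Insert 22:
  append 22 at index 9 → [85, 58, 81, 45, 40, 53, 47, 25, 13, 22] (no swap needed)
Insert 16:
  append 16 at index 10 → [85, 58, 81, 45, 40, 53, 47, 25, 13, 22, 16] (no swap needed)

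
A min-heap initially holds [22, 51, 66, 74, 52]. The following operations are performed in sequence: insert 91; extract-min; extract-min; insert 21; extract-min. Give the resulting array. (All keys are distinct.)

[52, 74, 66, 91]

insert 91:
  append 91 at index 5 → [22, 51, 66, 74, 52, 91] (no swap needed)
extract-min → returns 22:
  remove root 22; move last element 91 to root → [91, 51, 66, 74, 52]
  91 vs smaller child 51 at index 1, swap → [51, 91, 66, 74, 52]
  91 vs smaller child 52 at index 4, swap → [51, 52, 66, 74, 91]
extract-min → returns 51:
  remove root 51; move last element 91 to root → [91, 52, 66, 74]
  91 vs smaller child 52 at index 1, swap → [52, 91, 66, 74]
  91 vs only child 74 at index 3, swap → [52, 74, 66, 91]
insert 21:
  append 21 at index 4 → [52, 74, 66, 91, 21]
  21 < parent 74 at index 1, swap → [52, 21, 66, 91, 74]
  21 < parent 52 at index 0, swap → [21, 52, 66, 91, 74]
extract-min → returns 21:
  remove root 21; move last element 74 to root → [74, 52, 66, 91]
  74 vs smaller child 52 at index 1, swap → [52, 74, 66, 91]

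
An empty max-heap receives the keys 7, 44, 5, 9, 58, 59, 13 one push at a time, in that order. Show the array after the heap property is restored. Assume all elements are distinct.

Insert 7:
  append 7 at index 0 → [7] (no swap needed)
Insert 44:
  append 44 at index 1 → [7, 44]
  44 > parent 7 at index 0, swap → [44, 7]
Insert 5:
  append 5 at index 2 → [44, 7, 5] (no swap needed)
Insert 9:
  append 9 at index 3 → [44, 7, 5, 9]
  9 > parent 7 at index 1, swap → [44, 9, 5, 7]
Insert 58:
  append 58 at index 4 → [44, 9, 5, 7, 58]
  58 > parent 9 at index 1, swap → [44, 58, 5, 7, 9]
  58 > parent 44 at index 0, swap → [58, 44, 5, 7, 9]
Insert 59:
  append 59 at index 5 → [58, 44, 5, 7, 9, 59]
  59 > parent 5 at index 2, swap → [58, 44, 59, 7, 9, 5]
  59 > parent 58 at index 0, swap → [59, 44, 58, 7, 9, 5]
Insert 13:
  append 13 at index 6 → [59, 44, 58, 7, 9, 5, 13] (no swap needed)

[59, 44, 58, 7, 9, 5, 13]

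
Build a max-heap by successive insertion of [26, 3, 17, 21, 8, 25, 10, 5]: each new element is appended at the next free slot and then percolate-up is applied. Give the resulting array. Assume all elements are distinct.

[26, 21, 25, 5, 8, 17, 10, 3]

Insert 26:
  append 26 at index 0 → [26] (no swap needed)
Insert 3:
  append 3 at index 1 → [26, 3] (no swap needed)
Insert 17:
  append 17 at index 2 → [26, 3, 17] (no swap needed)
Insert 21:
  append 21 at index 3 → [26, 3, 17, 21]
  21 > parent 3 at index 1, swap → [26, 21, 17, 3]
Insert 8:
  append 8 at index 4 → [26, 21, 17, 3, 8] (no swap needed)
Insert 25:
  append 25 at index 5 → [26, 21, 17, 3, 8, 25]
  25 > parent 17 at index 2, swap → [26, 21, 25, 3, 8, 17]
Insert 10:
  append 10 at index 6 → [26, 21, 25, 3, 8, 17, 10] (no swap needed)
Insert 5:
  append 5 at index 7 → [26, 21, 25, 3, 8, 17, 10, 5]
  5 > parent 3 at index 3, swap → [26, 21, 25, 5, 8, 17, 10, 3]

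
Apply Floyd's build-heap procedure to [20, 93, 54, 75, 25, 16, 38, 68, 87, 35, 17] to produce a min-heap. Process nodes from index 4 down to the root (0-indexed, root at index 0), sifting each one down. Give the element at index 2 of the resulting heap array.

sift down from index 4:
  25 vs smaller child 17 at index 10, swap → [20, 93, 54, 75, 17, 16, 38, 68, 87, 35, 25]
sift down from index 3:
  75 vs smaller child 68 at index 7, swap → [20, 93, 54, 68, 17, 16, 38, 75, 87, 35, 25]
sift down from index 2:
  54 vs smaller child 16 at index 5, swap → [20, 93, 16, 68, 17, 54, 38, 75, 87, 35, 25]
sift down from index 1:
  93 vs smaller child 17 at index 4, swap → [20, 17, 16, 68, 93, 54, 38, 75, 87, 35, 25]
  93 vs smaller child 25 at index 10, swap → [20, 17, 16, 68, 25, 54, 38, 75, 87, 35, 93]
sift down from index 0:
  20 vs smaller child 16 at index 2, swap → [16, 17, 20, 68, 25, 54, 38, 75, 87, 35, 93]
resulting array: [16, 17, 20, 68, 25, 54, 38, 75, 87, 35, 93]

20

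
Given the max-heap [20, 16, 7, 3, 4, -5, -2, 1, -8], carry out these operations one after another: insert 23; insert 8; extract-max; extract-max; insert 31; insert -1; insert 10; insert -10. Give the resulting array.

insert 23:
  append 23 at index 9 → [20, 16, 7, 3, 4, -5, -2, 1, -8, 23]
  23 > parent 4 at index 4, swap → [20, 16, 7, 3, 23, -5, -2, 1, -8, 4]
  23 > parent 16 at index 1, swap → [20, 23, 7, 3, 16, -5, -2, 1, -8, 4]
  23 > parent 20 at index 0, swap → [23, 20, 7, 3, 16, -5, -2, 1, -8, 4]
insert 8:
  append 8 at index 10 → [23, 20, 7, 3, 16, -5, -2, 1, -8, 4, 8] (no swap needed)
extract-max → returns 23:
  remove root 23; move last element 8 to root → [8, 20, 7, 3, 16, -5, -2, 1, -8, 4]
  8 vs larger child 20 at index 1, swap → [20, 8, 7, 3, 16, -5, -2, 1, -8, 4]
  8 vs larger child 16 at index 4, swap → [20, 16, 7, 3, 8, -5, -2, 1, -8, 4]
extract-max → returns 20:
  remove root 20; move last element 4 to root → [4, 16, 7, 3, 8, -5, -2, 1, -8]
  4 vs larger child 16 at index 1, swap → [16, 4, 7, 3, 8, -5, -2, 1, -8]
  4 vs larger child 8 at index 4, swap → [16, 8, 7, 3, 4, -5, -2, 1, -8]
insert 31:
  append 31 at index 9 → [16, 8, 7, 3, 4, -5, -2, 1, -8, 31]
  31 > parent 4 at index 4, swap → [16, 8, 7, 3, 31, -5, -2, 1, -8, 4]
  31 > parent 8 at index 1, swap → [16, 31, 7, 3, 8, -5, -2, 1, -8, 4]
  31 > parent 16 at index 0, swap → [31, 16, 7, 3, 8, -5, -2, 1, -8, 4]
insert -1:
  append -1 at index 10 → [31, 16, 7, 3, 8, -5, -2, 1, -8, 4, -1] (no swap needed)
insert 10:
  append 10 at index 11 → [31, 16, 7, 3, 8, -5, -2, 1, -8, 4, -1, 10]
  10 > parent -5 at index 5, swap → [31, 16, 7, 3, 8, 10, -2, 1, -8, 4, -1, -5]
  10 > parent 7 at index 2, swap → [31, 16, 10, 3, 8, 7, -2, 1, -8, 4, -1, -5]
insert -10:
  append -10 at index 12 → [31, 16, 10, 3, 8, 7, -2, 1, -8, 4, -1, -5, -10] (no swap needed)

[31, 16, 10, 3, 8, 7, -2, 1, -8, 4, -1, -5, -10]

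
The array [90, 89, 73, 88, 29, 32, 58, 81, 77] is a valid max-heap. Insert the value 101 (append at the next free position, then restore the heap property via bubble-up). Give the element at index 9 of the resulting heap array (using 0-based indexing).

append 101 at index 9 → [90, 89, 73, 88, 29, 32, 58, 81, 77, 101]
101 > parent 29 at index 4, swap → [90, 89, 73, 88, 101, 32, 58, 81, 77, 29]
101 > parent 89 at index 1, swap → [90, 101, 73, 88, 89, 32, 58, 81, 77, 29]
101 > parent 90 at index 0, swap → [101, 90, 73, 88, 89, 32, 58, 81, 77, 29]
resulting array: [101, 90, 73, 88, 89, 32, 58, 81, 77, 29]

29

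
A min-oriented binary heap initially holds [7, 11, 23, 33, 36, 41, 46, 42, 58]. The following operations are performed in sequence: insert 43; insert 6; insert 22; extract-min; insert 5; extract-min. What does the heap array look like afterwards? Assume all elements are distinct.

insert 43:
  append 43 at index 9 → [7, 11, 23, 33, 36, 41, 46, 42, 58, 43] (no swap needed)
insert 6:
  append 6 at index 10 → [7, 11, 23, 33, 36, 41, 46, 42, 58, 43, 6]
  6 < parent 36 at index 4, swap → [7, 11, 23, 33, 6, 41, 46, 42, 58, 43, 36]
  6 < parent 11 at index 1, swap → [7, 6, 23, 33, 11, 41, 46, 42, 58, 43, 36]
  6 < parent 7 at index 0, swap → [6, 7, 23, 33, 11, 41, 46, 42, 58, 43, 36]
insert 22:
  append 22 at index 11 → [6, 7, 23, 33, 11, 41, 46, 42, 58, 43, 36, 22]
  22 < parent 41 at index 5, swap → [6, 7, 23, 33, 11, 22, 46, 42, 58, 43, 36, 41]
  22 < parent 23 at index 2, swap → [6, 7, 22, 33, 11, 23, 46, 42, 58, 43, 36, 41]
extract-min → returns 6:
  remove root 6; move last element 41 to root → [41, 7, 22, 33, 11, 23, 46, 42, 58, 43, 36]
  41 vs smaller child 7 at index 1, swap → [7, 41, 22, 33, 11, 23, 46, 42, 58, 43, 36]
  41 vs smaller child 11 at index 4, swap → [7, 11, 22, 33, 41, 23, 46, 42, 58, 43, 36]
  41 vs smaller child 36 at index 10, swap → [7, 11, 22, 33, 36, 23, 46, 42, 58, 43, 41]
insert 5:
  append 5 at index 11 → [7, 11, 22, 33, 36, 23, 46, 42, 58, 43, 41, 5]
  5 < parent 23 at index 5, swap → [7, 11, 22, 33, 36, 5, 46, 42, 58, 43, 41, 23]
  5 < parent 22 at index 2, swap → [7, 11, 5, 33, 36, 22, 46, 42, 58, 43, 41, 23]
  5 < parent 7 at index 0, swap → [5, 11, 7, 33, 36, 22, 46, 42, 58, 43, 41, 23]
extract-min → returns 5:
  remove root 5; move last element 23 to root → [23, 11, 7, 33, 36, 22, 46, 42, 58, 43, 41]
  23 vs smaller child 7 at index 2, swap → [7, 11, 23, 33, 36, 22, 46, 42, 58, 43, 41]
  23 vs smaller child 22 at index 5, swap → [7, 11, 22, 33, 36, 23, 46, 42, 58, 43, 41]

[7, 11, 22, 33, 36, 23, 46, 42, 58, 43, 41]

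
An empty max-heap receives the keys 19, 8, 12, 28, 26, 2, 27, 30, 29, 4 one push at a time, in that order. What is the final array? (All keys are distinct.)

[30, 29, 27, 28, 19, 2, 12, 8, 26, 4]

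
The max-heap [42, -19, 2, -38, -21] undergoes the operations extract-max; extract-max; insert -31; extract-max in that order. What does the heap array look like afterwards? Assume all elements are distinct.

[-21, -31, -38]

extract-max → returns 42:
  remove root 42; move last element -21 to root → [-21, -19, 2, -38]
  -21 vs larger child 2 at index 2, swap → [2, -19, -21, -38]
extract-max → returns 2:
  remove root 2; move last element -38 to root → [-38, -19, -21]
  -38 vs larger child -19 at index 1, swap → [-19, -38, -21]
insert -31:
  append -31 at index 3 → [-19, -38, -21, -31]
  -31 > parent -38 at index 1, swap → [-19, -31, -21, -38]
extract-max → returns -19:
  remove root -19; move last element -38 to root → [-38, -31, -21]
  -38 vs larger child -21 at index 2, swap → [-21, -31, -38]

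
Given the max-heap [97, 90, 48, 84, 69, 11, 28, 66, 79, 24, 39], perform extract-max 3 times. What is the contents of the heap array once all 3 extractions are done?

extract-max #1 returns 97:
  remove root 97; move last element 39 to root → [39, 90, 48, 84, 69, 11, 28, 66, 79, 24]
  39 vs larger child 90 at index 1, swap → [90, 39, 48, 84, 69, 11, 28, 66, 79, 24]
  39 vs larger child 84 at index 3, swap → [90, 84, 48, 39, 69, 11, 28, 66, 79, 24]
  39 vs larger child 79 at index 8, swap → [90, 84, 48, 79, 69, 11, 28, 66, 39, 24]
extract-max #2 returns 90:
  remove root 90; move last element 24 to root → [24, 84, 48, 79, 69, 11, 28, 66, 39]
  24 vs larger child 84 at index 1, swap → [84, 24, 48, 79, 69, 11, 28, 66, 39]
  24 vs larger child 79 at index 3, swap → [84, 79, 48, 24, 69, 11, 28, 66, 39]
  24 vs larger child 66 at index 7, swap → [84, 79, 48, 66, 69, 11, 28, 24, 39]
extract-max #3 returns 84:
  remove root 84; move last element 39 to root → [39, 79, 48, 66, 69, 11, 28, 24]
  39 vs larger child 79 at index 1, swap → [79, 39, 48, 66, 69, 11, 28, 24]
  39 vs larger child 69 at index 4, swap → [79, 69, 48, 66, 39, 11, 28, 24]

[79, 69, 48, 66, 39, 11, 28, 24]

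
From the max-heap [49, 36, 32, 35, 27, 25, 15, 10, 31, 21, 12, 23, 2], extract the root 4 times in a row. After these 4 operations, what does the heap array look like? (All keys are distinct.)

[31, 27, 25, 23, 21, 12, 15, 10, 2]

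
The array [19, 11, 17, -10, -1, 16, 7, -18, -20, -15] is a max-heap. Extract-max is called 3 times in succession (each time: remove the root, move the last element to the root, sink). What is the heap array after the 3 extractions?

[11, -1, 7, -10, -18, -15, -20]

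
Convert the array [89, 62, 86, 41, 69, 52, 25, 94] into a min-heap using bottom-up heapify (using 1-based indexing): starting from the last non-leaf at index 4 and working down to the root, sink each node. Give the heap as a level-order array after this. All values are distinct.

[25, 41, 52, 62, 69, 89, 86, 94]

sift down from index 4: already satisfies heap property
sift down from index 3:
  86 vs smaller child 25 at index 7, swap → [89, 62, 25, 41, 69, 52, 86, 94]
sift down from index 2:
  62 vs smaller child 41 at index 4, swap → [89, 41, 25, 62, 69, 52, 86, 94]
sift down from index 1:
  89 vs smaller child 25 at index 3, swap → [25, 41, 89, 62, 69, 52, 86, 94]
  89 vs smaller child 52 at index 6, swap → [25, 41, 52, 62, 69, 89, 86, 94]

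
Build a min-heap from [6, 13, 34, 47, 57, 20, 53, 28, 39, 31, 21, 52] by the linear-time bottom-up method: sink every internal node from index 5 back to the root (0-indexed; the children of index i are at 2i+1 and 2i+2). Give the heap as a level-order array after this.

sift down from index 5: already satisfies heap property
sift down from index 4:
  57 vs smaller child 21 at index 10, swap → [6, 13, 34, 47, 21, 20, 53, 28, 39, 31, 57, 52]
sift down from index 3:
  47 vs smaller child 28 at index 7, swap → [6, 13, 34, 28, 21, 20, 53, 47, 39, 31, 57, 52]
sift down from index 2:
  34 vs smaller child 20 at index 5, swap → [6, 13, 20, 28, 21, 34, 53, 47, 39, 31, 57, 52]
sift down from index 1: already satisfies heap property
sift down from index 0: already satisfies heap property

[6, 13, 20, 28, 21, 34, 53, 47, 39, 31, 57, 52]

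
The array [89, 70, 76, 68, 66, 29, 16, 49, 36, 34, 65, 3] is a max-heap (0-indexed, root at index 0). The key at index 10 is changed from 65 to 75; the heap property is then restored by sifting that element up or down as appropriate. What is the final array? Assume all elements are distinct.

set index 10 from 65 to 75 → [89, 70, 76, 68, 66, 29, 16, 49, 36, 34, 75, 3]
75 > parent 66 at index 4, swap → [89, 70, 76, 68, 75, 29, 16, 49, 36, 34, 66, 3]
75 > parent 70 at index 1, swap → [89, 75, 76, 68, 70, 29, 16, 49, 36, 34, 66, 3]

[89, 75, 76, 68, 70, 29, 16, 49, 36, 34, 66, 3]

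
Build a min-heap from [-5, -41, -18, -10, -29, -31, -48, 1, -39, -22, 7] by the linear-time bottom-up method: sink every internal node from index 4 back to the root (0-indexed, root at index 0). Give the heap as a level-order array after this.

[-48, -41, -31, -39, -29, -5, -18, 1, -10, -22, 7]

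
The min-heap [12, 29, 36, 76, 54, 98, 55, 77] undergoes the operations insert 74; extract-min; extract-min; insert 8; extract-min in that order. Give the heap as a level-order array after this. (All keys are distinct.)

[36, 54, 55, 74, 76, 98, 77]

insert 74:
  append 74 at index 8 → [12, 29, 36, 76, 54, 98, 55, 77, 74]
  74 < parent 76 at index 3, swap → [12, 29, 36, 74, 54, 98, 55, 77, 76]
extract-min → returns 12:
  remove root 12; move last element 76 to root → [76, 29, 36, 74, 54, 98, 55, 77]
  76 vs smaller child 29 at index 1, swap → [29, 76, 36, 74, 54, 98, 55, 77]
  76 vs smaller child 54 at index 4, swap → [29, 54, 36, 74, 76, 98, 55, 77]
extract-min → returns 29:
  remove root 29; move last element 77 to root → [77, 54, 36, 74, 76, 98, 55]
  77 vs smaller child 36 at index 2, swap → [36, 54, 77, 74, 76, 98, 55]
  77 vs smaller child 55 at index 6, swap → [36, 54, 55, 74, 76, 98, 77]
insert 8:
  append 8 at index 7 → [36, 54, 55, 74, 76, 98, 77, 8]
  8 < parent 74 at index 3, swap → [36, 54, 55, 8, 76, 98, 77, 74]
  8 < parent 54 at index 1, swap → [36, 8, 55, 54, 76, 98, 77, 74]
  8 < parent 36 at index 0, swap → [8, 36, 55, 54, 76, 98, 77, 74]
extract-min → returns 8:
  remove root 8; move last element 74 to root → [74, 36, 55, 54, 76, 98, 77]
  74 vs smaller child 36 at index 1, swap → [36, 74, 55, 54, 76, 98, 77]
  74 vs smaller child 54 at index 3, swap → [36, 54, 55, 74, 76, 98, 77]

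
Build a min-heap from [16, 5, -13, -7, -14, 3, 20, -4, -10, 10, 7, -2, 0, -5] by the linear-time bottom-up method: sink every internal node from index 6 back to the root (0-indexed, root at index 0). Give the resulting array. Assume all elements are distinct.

[-14, -10, -13, -7, 5, -2, -5, -4, 16, 10, 7, 3, 0, 20]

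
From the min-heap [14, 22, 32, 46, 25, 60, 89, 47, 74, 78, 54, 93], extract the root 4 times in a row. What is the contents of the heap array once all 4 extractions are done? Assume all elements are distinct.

[46, 47, 60, 74, 54, 78, 89, 93]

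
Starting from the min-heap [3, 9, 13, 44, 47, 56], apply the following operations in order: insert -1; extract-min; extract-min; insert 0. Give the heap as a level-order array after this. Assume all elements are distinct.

insert -1:
  append -1 at index 6 → [3, 9, 13, 44, 47, 56, -1]
  -1 < parent 13 at index 2, swap → [3, 9, -1, 44, 47, 56, 13]
  -1 < parent 3 at index 0, swap → [-1, 9, 3, 44, 47, 56, 13]
extract-min → returns -1:
  remove root -1; move last element 13 to root → [13, 9, 3, 44, 47, 56]
  13 vs smaller child 3 at index 2, swap → [3, 9, 13, 44, 47, 56]
extract-min → returns 3:
  remove root 3; move last element 56 to root → [56, 9, 13, 44, 47]
  56 vs smaller child 9 at index 1, swap → [9, 56, 13, 44, 47]
  56 vs smaller child 44 at index 3, swap → [9, 44, 13, 56, 47]
insert 0:
  append 0 at index 5 → [9, 44, 13, 56, 47, 0]
  0 < parent 13 at index 2, swap → [9, 44, 0, 56, 47, 13]
  0 < parent 9 at index 0, swap → [0, 44, 9, 56, 47, 13]

[0, 44, 9, 56, 47, 13]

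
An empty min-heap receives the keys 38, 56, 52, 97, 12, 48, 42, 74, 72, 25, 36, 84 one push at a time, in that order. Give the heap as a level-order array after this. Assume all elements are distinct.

[12, 25, 42, 72, 36, 52, 48, 97, 74, 56, 38, 84]

Insert 38:
  append 38 at index 0 → [38] (no swap needed)
Insert 56:
  append 56 at index 1 → [38, 56] (no swap needed)
Insert 52:
  append 52 at index 2 → [38, 56, 52] (no swap needed)
Insert 97:
  append 97 at index 3 → [38, 56, 52, 97] (no swap needed)
Insert 12:
  append 12 at index 4 → [38, 56, 52, 97, 12]
  12 < parent 56 at index 1, swap → [38, 12, 52, 97, 56]
  12 < parent 38 at index 0, swap → [12, 38, 52, 97, 56]
Insert 48:
  append 48 at index 5 → [12, 38, 52, 97, 56, 48]
  48 < parent 52 at index 2, swap → [12, 38, 48, 97, 56, 52]
Insert 42:
  append 42 at index 6 → [12, 38, 48, 97, 56, 52, 42]
  42 < parent 48 at index 2, swap → [12, 38, 42, 97, 56, 52, 48]
Insert 74:
  append 74 at index 7 → [12, 38, 42, 97, 56, 52, 48, 74]
  74 < parent 97 at index 3, swap → [12, 38, 42, 74, 56, 52, 48, 97]
Insert 72:
  append 72 at index 8 → [12, 38, 42, 74, 56, 52, 48, 97, 72]
  72 < parent 74 at index 3, swap → [12, 38, 42, 72, 56, 52, 48, 97, 74]
Insert 25:
  append 25 at index 9 → [12, 38, 42, 72, 56, 52, 48, 97, 74, 25]
  25 < parent 56 at index 4, swap → [12, 38, 42, 72, 25, 52, 48, 97, 74, 56]
  25 < parent 38 at index 1, swap → [12, 25, 42, 72, 38, 52, 48, 97, 74, 56]
Insert 36:
  append 36 at index 10 → [12, 25, 42, 72, 38, 52, 48, 97, 74, 56, 36]
  36 < parent 38 at index 4, swap → [12, 25, 42, 72, 36, 52, 48, 97, 74, 56, 38]
Insert 84:
  append 84 at index 11 → [12, 25, 42, 72, 36, 52, 48, 97, 74, 56, 38, 84] (no swap needed)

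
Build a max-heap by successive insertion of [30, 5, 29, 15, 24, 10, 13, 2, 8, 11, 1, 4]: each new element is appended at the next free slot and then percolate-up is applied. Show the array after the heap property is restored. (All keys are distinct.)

Insert 30:
  append 30 at index 0 → [30] (no swap needed)
Insert 5:
  append 5 at index 1 → [30, 5] (no swap needed)
Insert 29:
  append 29 at index 2 → [30, 5, 29] (no swap needed)
Insert 15:
  append 15 at index 3 → [30, 5, 29, 15]
  15 > parent 5 at index 1, swap → [30, 15, 29, 5]
Insert 24:
  append 24 at index 4 → [30, 15, 29, 5, 24]
  24 > parent 15 at index 1, swap → [30, 24, 29, 5, 15]
Insert 10:
  append 10 at index 5 → [30, 24, 29, 5, 15, 10] (no swap needed)
Insert 13:
  append 13 at index 6 → [30, 24, 29, 5, 15, 10, 13] (no swap needed)
Insert 2:
  append 2 at index 7 → [30, 24, 29, 5, 15, 10, 13, 2] (no swap needed)
Insert 8:
  append 8 at index 8 → [30, 24, 29, 5, 15, 10, 13, 2, 8]
  8 > parent 5 at index 3, swap → [30, 24, 29, 8, 15, 10, 13, 2, 5]
Insert 11:
  append 11 at index 9 → [30, 24, 29, 8, 15, 10, 13, 2, 5, 11] (no swap needed)
Insert 1:
  append 1 at index 10 → [30, 24, 29, 8, 15, 10, 13, 2, 5, 11, 1] (no swap needed)
Insert 4:
  append 4 at index 11 → [30, 24, 29, 8, 15, 10, 13, 2, 5, 11, 1, 4] (no swap needed)

[30, 24, 29, 8, 15, 10, 13, 2, 5, 11, 1, 4]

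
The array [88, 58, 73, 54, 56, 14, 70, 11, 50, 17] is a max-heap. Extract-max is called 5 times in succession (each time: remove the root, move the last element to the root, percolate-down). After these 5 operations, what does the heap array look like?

[54, 17, 50, 14, 11]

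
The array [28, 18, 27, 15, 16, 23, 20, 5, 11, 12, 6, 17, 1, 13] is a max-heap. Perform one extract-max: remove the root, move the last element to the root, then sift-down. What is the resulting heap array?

[27, 18, 23, 15, 16, 17, 20, 5, 11, 12, 6, 13, 1]

remove root 28; move last element 13 to root → [13, 18, 27, 15, 16, 23, 20, 5, 11, 12, 6, 17, 1]
13 vs larger child 27 at index 2, swap → [27, 18, 13, 15, 16, 23, 20, 5, 11, 12, 6, 17, 1]
13 vs larger child 23 at index 5, swap → [27, 18, 23, 15, 16, 13, 20, 5, 11, 12, 6, 17, 1]
13 vs larger child 17 at index 11, swap → [27, 18, 23, 15, 16, 17, 20, 5, 11, 12, 6, 13, 1]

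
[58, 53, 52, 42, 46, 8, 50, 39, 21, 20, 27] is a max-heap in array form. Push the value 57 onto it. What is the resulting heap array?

append 57 at index 11 → [58, 53, 52, 42, 46, 8, 50, 39, 21, 20, 27, 57]
57 > parent 8 at index 5, swap → [58, 53, 52, 42, 46, 57, 50, 39, 21, 20, 27, 8]
57 > parent 52 at index 2, swap → [58, 53, 57, 42, 46, 52, 50, 39, 21, 20, 27, 8]

[58, 53, 57, 42, 46, 52, 50, 39, 21, 20, 27, 8]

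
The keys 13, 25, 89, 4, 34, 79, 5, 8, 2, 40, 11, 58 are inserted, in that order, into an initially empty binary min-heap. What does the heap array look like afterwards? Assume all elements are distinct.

Insert 13:
  append 13 at index 0 → [13] (no swap needed)
Insert 25:
  append 25 at index 1 → [13, 25] (no swap needed)
Insert 89:
  append 89 at index 2 → [13, 25, 89] (no swap needed)
Insert 4:
  append 4 at index 3 → [13, 25, 89, 4]
  4 < parent 25 at index 1, swap → [13, 4, 89, 25]
  4 < parent 13 at index 0, swap → [4, 13, 89, 25]
Insert 34:
  append 34 at index 4 → [4, 13, 89, 25, 34] (no swap needed)
Insert 79:
  append 79 at index 5 → [4, 13, 89, 25, 34, 79]
  79 < parent 89 at index 2, swap → [4, 13, 79, 25, 34, 89]
Insert 5:
  append 5 at index 6 → [4, 13, 79, 25, 34, 89, 5]
  5 < parent 79 at index 2, swap → [4, 13, 5, 25, 34, 89, 79]
Insert 8:
  append 8 at index 7 → [4, 13, 5, 25, 34, 89, 79, 8]
  8 < parent 25 at index 3, swap → [4, 13, 5, 8, 34, 89, 79, 25]
  8 < parent 13 at index 1, swap → [4, 8, 5, 13, 34, 89, 79, 25]
Insert 2:
  append 2 at index 8 → [4, 8, 5, 13, 34, 89, 79, 25, 2]
  2 < parent 13 at index 3, swap → [4, 8, 5, 2, 34, 89, 79, 25, 13]
  2 < parent 8 at index 1, swap → [4, 2, 5, 8, 34, 89, 79, 25, 13]
  2 < parent 4 at index 0, swap → [2, 4, 5, 8, 34, 89, 79, 25, 13]
Insert 40:
  append 40 at index 9 → [2, 4, 5, 8, 34, 89, 79, 25, 13, 40] (no swap needed)
Insert 11:
  append 11 at index 10 → [2, 4, 5, 8, 34, 89, 79, 25, 13, 40, 11]
  11 < parent 34 at index 4, swap → [2, 4, 5, 8, 11, 89, 79, 25, 13, 40, 34]
Insert 58:
  append 58 at index 11 → [2, 4, 5, 8, 11, 89, 79, 25, 13, 40, 34, 58]
  58 < parent 89 at index 5, swap → [2, 4, 5, 8, 11, 58, 79, 25, 13, 40, 34, 89]

[2, 4, 5, 8, 11, 58, 79, 25, 13, 40, 34, 89]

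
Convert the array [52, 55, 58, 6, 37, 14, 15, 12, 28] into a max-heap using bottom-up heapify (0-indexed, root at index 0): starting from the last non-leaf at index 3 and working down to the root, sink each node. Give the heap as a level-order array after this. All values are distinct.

[58, 55, 52, 28, 37, 14, 15, 12, 6]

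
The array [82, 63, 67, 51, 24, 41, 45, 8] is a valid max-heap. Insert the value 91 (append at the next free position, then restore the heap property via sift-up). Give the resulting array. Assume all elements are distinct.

append 91 at index 8 → [82, 63, 67, 51, 24, 41, 45, 8, 91]
91 > parent 51 at index 3, swap → [82, 63, 67, 91, 24, 41, 45, 8, 51]
91 > parent 63 at index 1, swap → [82, 91, 67, 63, 24, 41, 45, 8, 51]
91 > parent 82 at index 0, swap → [91, 82, 67, 63, 24, 41, 45, 8, 51]

[91, 82, 67, 63, 24, 41, 45, 8, 51]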